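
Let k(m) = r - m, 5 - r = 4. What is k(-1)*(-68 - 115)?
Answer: -366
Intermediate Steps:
r = 1 (r = 5 - 1*4 = 5 - 4 = 1)
k(m) = 1 - m
k(-1)*(-68 - 115) = (1 - 1*(-1))*(-68 - 115) = (1 + 1)*(-183) = 2*(-183) = -366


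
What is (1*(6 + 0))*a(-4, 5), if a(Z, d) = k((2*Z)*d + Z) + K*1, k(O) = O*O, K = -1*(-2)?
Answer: 11628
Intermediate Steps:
K = 2
k(O) = O²
a(Z, d) = 2 + (Z + 2*Z*d)² (a(Z, d) = ((2*Z)*d + Z)² + 2*1 = (2*Z*d + Z)² + 2 = (Z + 2*Z*d)² + 2 = 2 + (Z + 2*Z*d)²)
(1*(6 + 0))*a(-4, 5) = (1*(6 + 0))*(2 + (-4)²*(1 + 2*5)²) = (1*6)*(2 + 16*(1 + 10)²) = 6*(2 + 16*11²) = 6*(2 + 16*121) = 6*(2 + 1936) = 6*1938 = 11628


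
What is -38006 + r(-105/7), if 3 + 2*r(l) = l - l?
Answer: -76015/2 ≈ -38008.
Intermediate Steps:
r(l) = -3/2 (r(l) = -3/2 + (l - l)/2 = -3/2 + (½)*0 = -3/2 + 0 = -3/2)
-38006 + r(-105/7) = -38006 - 3/2 = -76015/2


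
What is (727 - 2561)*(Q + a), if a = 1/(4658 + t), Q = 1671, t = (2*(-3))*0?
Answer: -7137486923/2329 ≈ -3.0646e+6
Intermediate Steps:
t = 0 (t = -6*0 = 0)
a = 1/4658 (a = 1/(4658 + 0) = 1/4658 ≈ 0.00021468)
(727 - 2561)*(Q + a) = (727 - 2561)*(1671 + 1/4658) = -1834*7783519/4658 = -7137486923/2329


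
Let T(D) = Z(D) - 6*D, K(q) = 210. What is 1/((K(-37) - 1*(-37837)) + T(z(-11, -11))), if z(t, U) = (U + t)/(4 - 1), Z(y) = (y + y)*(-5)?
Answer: 3/114493 ≈ 2.6202e-5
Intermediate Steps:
Z(y) = -10*y (Z(y) = (2*y)*(-5) = -10*y)
z(t, U) = U/3 + t/3 (z(t, U) = (U + t)/3 = (U + t)*(⅓) = U/3 + t/3)
T(D) = -16*D (T(D) = -10*D - 6*D = -16*D)
1/((K(-37) - 1*(-37837)) + T(z(-11, -11))) = 1/((210 - 1*(-37837)) - 16*((⅓)*(-11) + (⅓)*(-11))) = 1/((210 + 37837) - 16*(-11/3 - 11/3)) = 1/(38047 - 16*(-22/3)) = 1/(38047 + 352/3) = 1/(114493/3) = 3/114493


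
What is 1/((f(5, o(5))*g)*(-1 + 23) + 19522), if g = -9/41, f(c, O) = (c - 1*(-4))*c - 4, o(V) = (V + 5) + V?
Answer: 1/19324 ≈ 5.1749e-5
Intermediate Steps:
o(V) = 5 + 2*V (o(V) = (5 + V) + V = 5 + 2*V)
f(c, O) = -4 + c*(4 + c) (f(c, O) = (c + 4)*c - 4 = (4 + c)*c - 4 = c*(4 + c) - 4 = -4 + c*(4 + c))
g = -9/41 (g = -9*1/41 = -9/41 ≈ -0.21951)
1/((f(5, o(5))*g)*(-1 + 23) + 19522) = 1/(((-4 + 5**2 + 4*5)*(-9/41))*(-1 + 23) + 19522) = 1/(((-4 + 25 + 20)*(-9/41))*22 + 19522) = 1/((41*(-9/41))*22 + 19522) = 1/(-9*22 + 19522) = 1/(-198 + 19522) = 1/19324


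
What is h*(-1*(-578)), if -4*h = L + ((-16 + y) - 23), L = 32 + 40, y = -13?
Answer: -2890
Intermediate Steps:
L = 72
h = -5 (h = -(72 + ((-16 - 13) - 23))/4 = -(72 + (-29 - 23))/4 = -(72 - 52)/4 = -¼*20 = -5)
h*(-1*(-578)) = -(-5)*(-578) = -5*578 = -2890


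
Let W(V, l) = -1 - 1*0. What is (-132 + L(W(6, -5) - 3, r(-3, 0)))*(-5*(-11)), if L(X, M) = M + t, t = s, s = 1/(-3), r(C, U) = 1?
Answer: -21670/3 ≈ -7223.3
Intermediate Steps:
s = -⅓ ≈ -0.33333
W(V, l) = -1 (W(V, l) = -1 + 0 = -1)
t = -⅓ ≈ -0.33333
L(X, M) = -⅓ + M (L(X, M) = M - ⅓ = -⅓ + M)
(-132 + L(W(6, -5) - 3, r(-3, 0)))*(-5*(-11)) = (-132 + (-⅓ + 1))*(-5*(-11)) = (-132 + ⅔)*55 = -394/3*55 = -21670/3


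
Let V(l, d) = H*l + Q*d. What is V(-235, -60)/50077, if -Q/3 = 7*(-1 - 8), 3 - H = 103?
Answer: 12160/50077 ≈ 0.24283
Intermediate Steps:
H = -100 (H = 3 - 1*103 = 3 - 103 = -100)
Q = 189 (Q = -21*(-1 - 8) = -21*(-9) = -3*(-63) = 189)
V(l, d) = -100*l + 189*d
V(-235, -60)/50077 = (-100*(-235) + 189*(-60))/50077 = (23500 - 11340)*(1/50077) = 12160*(1/50077) = 12160/50077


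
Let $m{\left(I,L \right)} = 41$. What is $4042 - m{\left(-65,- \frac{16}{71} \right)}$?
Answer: $4001$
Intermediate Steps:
$4042 - m{\left(-65,- \frac{16}{71} \right)} = 4042 - 41 = 4001$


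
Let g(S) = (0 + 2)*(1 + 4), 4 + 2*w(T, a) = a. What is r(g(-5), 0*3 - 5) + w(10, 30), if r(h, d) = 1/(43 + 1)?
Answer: 573/44 ≈ 13.023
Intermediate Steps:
w(T, a) = -2 + a/2
g(S) = 10 (g(S) = 2*5 = 10)
r(h, d) = 1/44
r(g(-5), 0*3 - 5) + w(10, 30) = 1/44 + (-2 + (½)*30) = 1/44 + (-2 + 15) = 1/44 + 13 = 573/44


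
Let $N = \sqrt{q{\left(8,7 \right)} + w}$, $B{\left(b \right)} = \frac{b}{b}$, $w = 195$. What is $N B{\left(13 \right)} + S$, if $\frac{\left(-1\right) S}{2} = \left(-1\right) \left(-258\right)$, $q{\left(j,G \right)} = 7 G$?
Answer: $-516 + 2 \sqrt{61} \approx -500.38$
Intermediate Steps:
$B{\left(b \right)} = 1$
$S = -516$ ($S = - 2 \left(\left(-1\right) \left(-258\right)\right) = \left(-2\right) 258 = -516$)
$N = 2 \sqrt{61}$ ($N = \sqrt{7 \cdot 7 + 195} = \sqrt{49 + 195} = \sqrt{244} = 2 \sqrt{61} \approx 15.62$)
$N B{\left(13 \right)} + S = 2 \sqrt{61} \cdot 1 - 516 = 2 \sqrt{61} - 516 = -516 + 2 \sqrt{61}$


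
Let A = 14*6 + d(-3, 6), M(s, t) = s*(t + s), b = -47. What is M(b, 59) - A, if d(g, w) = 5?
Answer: -653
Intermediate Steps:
M(s, t) = s*(s + t)
A = 89 (A = 14*6 + 5 = 84 + 5 = 89)
M(b, 59) - A = -47*(-47 + 59) - 1*89 = -47*12 - 89 = -564 - 89 = -653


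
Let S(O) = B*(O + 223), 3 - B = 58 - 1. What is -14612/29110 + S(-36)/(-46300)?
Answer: -19129141/67389650 ≈ -0.28386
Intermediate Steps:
B = -54 (B = 3 - (58 - 1) = 3 - 1*57 = 3 - 57 = -54)
S(O) = -12042 - 54*O (S(O) = -54*(O + 223) = -54*(223 + O) = -12042 - 54*O)
-14612/29110 + S(-36)/(-46300) = -14612/29110 + (-12042 - 54*(-36))/(-46300) = -14612*1/29110 + (-12042 + 1944)*(-1/46300) = -7306/14555 - 10098*(-1/46300) = -7306/14555 + 5049/23150 = -19129141/67389650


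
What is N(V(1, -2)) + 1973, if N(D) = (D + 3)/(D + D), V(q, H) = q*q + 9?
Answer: 39473/20 ≈ 1973.7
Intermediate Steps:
V(q, H) = 9 + q² (V(q, H) = q² + 9 = 9 + q²)
N(D) = (3 + D)/(2*D) (N(D) = (3 + D)/((2*D)) = (3 + D)*(1/(2*D)) = (3 + D)/(2*D))
N(V(1, -2)) + 1973 = (3 + (9 + 1²))/(2*(9 + 1²)) + 1973 = (3 + (9 + 1))/(2*(9 + 1)) + 1973 = (½)*(3 + 10)/10 + 1973 = (½)*(⅒)*13 + 1973 = 13/20 + 1973 = 39473/20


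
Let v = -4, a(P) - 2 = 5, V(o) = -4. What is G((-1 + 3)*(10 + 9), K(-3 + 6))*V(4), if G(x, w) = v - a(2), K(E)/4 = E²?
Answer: 44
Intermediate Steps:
a(P) = 7 (a(P) = 2 + 5 = 7)
K(E) = 4*E²
G(x, w) = -11 (G(x, w) = -4 - 1*7 = -4 - 7 = -11)
G((-1 + 3)*(10 + 9), K(-3 + 6))*V(4) = -11*(-4) = 44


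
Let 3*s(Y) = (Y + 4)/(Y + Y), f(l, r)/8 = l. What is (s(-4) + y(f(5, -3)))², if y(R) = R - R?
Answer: 0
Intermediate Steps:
f(l, r) = 8*l
y(R) = 0
s(Y) = (4 + Y)/(6*Y) (s(Y) = ((Y + 4)/(Y + Y))/3 = ((4 + Y)/((2*Y)))/3 = ((4 + Y)*(1/(2*Y)))/3 = ((4 + Y)/(2*Y))/3 = (4 + Y)/(6*Y))
(s(-4) + y(f(5, -3)))² = ((⅙)*(4 - 4)/(-4) + 0)² = ((⅙)*(-¼)*0 + 0)² = (0 + 0)² = 0² = 0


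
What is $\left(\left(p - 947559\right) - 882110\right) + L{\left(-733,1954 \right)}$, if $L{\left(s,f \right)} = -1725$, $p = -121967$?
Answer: $-1953361$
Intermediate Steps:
$\left(\left(p - 947559\right) - 882110\right) + L{\left(-733,1954 \right)} = \left(\left(-121967 - 947559\right) - 882110\right) - 1725 = \left(-1069526 - 882110\right) - 1725 = -1951636 - 1725 = -1953361$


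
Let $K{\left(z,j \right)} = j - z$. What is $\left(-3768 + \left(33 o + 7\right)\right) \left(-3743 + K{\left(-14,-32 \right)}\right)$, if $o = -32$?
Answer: $18116737$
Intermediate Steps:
$\left(-3768 + \left(33 o + 7\right)\right) \left(-3743 + K{\left(-14,-32 \right)}\right) = \left(-3768 + \left(33 \left(-32\right) + 7\right)\right) \left(-3743 - 18\right) = \left(-3768 + \left(-1056 + 7\right)\right) \left(-3743 + \left(-32 + 14\right)\right) = \left(-3768 - 1049\right) \left(-3743 - 18\right) = \left(-4817\right) \left(-3761\right) = 18116737$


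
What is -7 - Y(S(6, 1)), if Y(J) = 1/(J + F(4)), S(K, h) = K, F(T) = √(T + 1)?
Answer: -223/31 + √5/31 ≈ -7.1214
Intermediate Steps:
F(T) = √(1 + T)
Y(J) = 1/(J + √5) (Y(J) = 1/(J + √(1 + 4)) = 1/(J + √5))
-7 - Y(S(6, 1)) = -7 - 1/(6 + √5)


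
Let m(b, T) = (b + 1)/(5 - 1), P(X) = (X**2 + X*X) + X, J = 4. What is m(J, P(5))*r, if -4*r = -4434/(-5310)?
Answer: -739/2832 ≈ -0.26095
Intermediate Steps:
r = -739/3540 (r = -(-2217)/(2*(-5310)) = -(-2217)*(-1)/(2*5310) = -1/4*739/885 = -739/3540 ≈ -0.20876)
P(X) = X + 2*X**2 (P(X) = (X**2 + X**2) + X = 2*X**2 + X = X + 2*X**2)
m(b, T) = 1/4 + b/4 (m(b, T) = (1 + b)/4 = (1 + b)*(1/4) = 1/4 + b/4)
m(J, P(5))*r = (1/4 + (1/4)*4)*(-739/3540) = (1/4 + 1)*(-739/3540) = (5/4)*(-739/3540) = -739/2832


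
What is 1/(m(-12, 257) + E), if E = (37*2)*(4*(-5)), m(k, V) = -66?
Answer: -1/1546 ≈ -0.00064683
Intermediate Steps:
E = -1480 (E = 74*(-20) = -1480)
1/(m(-12, 257) + E) = 1/(-66 - 1480) = 1/(-1546) = -1/1546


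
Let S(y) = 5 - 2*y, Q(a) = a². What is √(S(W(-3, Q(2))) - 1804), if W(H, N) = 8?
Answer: 11*I*√15 ≈ 42.603*I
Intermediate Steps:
√(S(W(-3, Q(2))) - 1804) = √((5 - 2*8) - 1804) = √((5 - 16) - 1804) = √(-11 - 1804) = √(-1815) = 11*I*√15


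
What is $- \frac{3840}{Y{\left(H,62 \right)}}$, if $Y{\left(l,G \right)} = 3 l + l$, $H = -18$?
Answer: $\frac{160}{3} \approx 53.333$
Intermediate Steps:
$Y{\left(l,G \right)} = 4 l$
$- \frac{3840}{Y{\left(H,62 \right)}} = - \frac{3840}{4 \left(-18\right)} = - \frac{3840}{-72} = \left(-3840\right) \left(- \frac{1}{72}\right) = \frac{160}{3}$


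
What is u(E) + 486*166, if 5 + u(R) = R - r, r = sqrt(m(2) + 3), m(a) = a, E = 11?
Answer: 80682 - sqrt(5) ≈ 80680.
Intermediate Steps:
r = sqrt(5) (r = sqrt(2 + 3) = sqrt(5) ≈ 2.2361)
u(R) = -5 + R - sqrt(5) (u(R) = -5 + (R - sqrt(5)) = -5 + R - sqrt(5))
u(E) + 486*166 = (-5 + 11 - sqrt(5)) + 486*166 = (6 - sqrt(5)) + 80676 = 80682 - sqrt(5)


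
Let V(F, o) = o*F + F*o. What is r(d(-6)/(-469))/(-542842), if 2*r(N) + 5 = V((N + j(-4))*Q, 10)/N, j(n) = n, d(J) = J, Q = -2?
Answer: -37385/3257052 ≈ -0.011478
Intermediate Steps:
V(F, o) = 2*F*o (V(F, o) = F*o + F*o = 2*F*o)
r(N) = -5/2 + (160 - 40*N)/(2*N) (r(N) = -5/2 + ((2*((N - 4)*(-2))*10)/N)/2 = -5/2 + ((2*((-4 + N)*(-2))*10)/N)/2 = -5/2 + ((2*(8 - 2*N)*10)/N)/2 = -5/2 + ((160 - 40*N)/N)/2 = -5/2 + (160 - 40*N)/(2*N))
r(d(-6)/(-469))/(-542842) = (-45/2 + 80/((-6/(-469))))/(-542842) = (-45/2 + 80/((-6*(-1/469))))*(-1/542842) = (-45/2 + 80/(6/469))*(-1/542842) = (-45/2 + 80*(469/6))*(-1/542842) = (-45/2 + 18760/3)*(-1/542842) = (37385/6)*(-1/542842) = -37385/3257052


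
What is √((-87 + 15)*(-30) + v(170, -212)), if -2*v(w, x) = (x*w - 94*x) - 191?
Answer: √41246/2 ≈ 101.55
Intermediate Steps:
v(w, x) = 191/2 + 47*x - w*x/2 (v(w, x) = -((x*w - 94*x) - 191)/2 = -((w*x - 94*x) - 191)/2 = -((-94*x + w*x) - 191)/2 = -(-191 - 94*x + w*x)/2 = 191/2 + 47*x - w*x/2)
√((-87 + 15)*(-30) + v(170, -212)) = √((-87 + 15)*(-30) + (191/2 + 47*(-212) - ½*170*(-212))) = √(-72*(-30) + (191/2 - 9964 + 18020)) = √(2160 + 16303/2) = √(20623/2) = √41246/2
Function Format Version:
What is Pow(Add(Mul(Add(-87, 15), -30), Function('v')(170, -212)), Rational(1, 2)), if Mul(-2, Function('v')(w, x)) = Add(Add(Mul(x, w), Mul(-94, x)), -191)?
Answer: Mul(Rational(1, 2), Pow(41246, Rational(1, 2))) ≈ 101.55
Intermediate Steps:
Function('v')(w, x) = Add(Rational(191, 2), Mul(47, x), Mul(Rational(-1, 2), w, x)) (Function('v')(w, x) = Mul(Rational(-1, 2), Add(Add(Mul(x, w), Mul(-94, x)), -191)) = Mul(Rational(-1, 2), Add(Add(Mul(w, x), Mul(-94, x)), -191)) = Mul(Rational(-1, 2), Add(Add(Mul(-94, x), Mul(w, x)), -191)) = Mul(Rational(-1, 2), Add(-191, Mul(-94, x), Mul(w, x))) = Add(Rational(191, 2), Mul(47, x), Mul(Rational(-1, 2), w, x)))
Pow(Add(Mul(Add(-87, 15), -30), Function('v')(170, -212)), Rational(1, 2)) = Pow(Add(Mul(Add(-87, 15), -30), Add(Rational(191, 2), Mul(47, -212), Mul(Rational(-1, 2), 170, -212))), Rational(1, 2)) = Pow(Add(Mul(-72, -30), Add(Rational(191, 2), -9964, 18020)), Rational(1, 2)) = Pow(Add(2160, Rational(16303, 2)), Rational(1, 2)) = Pow(Rational(20623, 2), Rational(1, 2)) = Mul(Rational(1, 2), Pow(41246, Rational(1, 2)))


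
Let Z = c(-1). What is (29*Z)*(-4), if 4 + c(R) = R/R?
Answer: 348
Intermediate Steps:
c(R) = -3 (c(R) = -4 + R/R = -4 + 1 = -3)
Z = -3
(29*Z)*(-4) = (29*(-3))*(-4) = -87*(-4) = 348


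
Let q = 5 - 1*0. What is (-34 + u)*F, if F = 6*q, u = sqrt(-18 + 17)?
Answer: -1020 + 30*I ≈ -1020.0 + 30.0*I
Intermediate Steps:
q = 5 (q = 5 + 0 = 5)
u = I (u = sqrt(-1) = I ≈ 1.0*I)
F = 30 (F = 6*5 = 30)
(-34 + u)*F = (-34 + I)*30 = -1020 + 30*I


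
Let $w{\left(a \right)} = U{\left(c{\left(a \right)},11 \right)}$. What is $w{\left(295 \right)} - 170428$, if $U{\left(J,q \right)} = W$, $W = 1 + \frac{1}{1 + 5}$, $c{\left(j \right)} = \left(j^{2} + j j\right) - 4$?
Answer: $- \frac{1022561}{6} \approx -1.7043 \cdot 10^{5}$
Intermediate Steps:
$c{\left(j \right)} = -4 + 2 j^{2}$ ($c{\left(j \right)} = \left(j^{2} + j^{2}\right) - 4 = 2 j^{2} - 4 = -4 + 2 j^{2}$)
$W = \frac{7}{6}$ ($W = 1 + \frac{1}{6} = \frac{7}{6} \approx 1.1667$)
$U{\left(J,q \right)} = \frac{7}{6}$
$w{\left(a \right)} = \frac{7}{6}$
$w{\left(295 \right)} - 170428 = \frac{7}{6} - 170428 = - \frac{1022561}{6}$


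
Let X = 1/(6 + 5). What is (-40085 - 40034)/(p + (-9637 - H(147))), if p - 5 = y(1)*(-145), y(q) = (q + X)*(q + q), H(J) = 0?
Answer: 881309/109432 ≈ 8.0535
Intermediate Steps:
X = 1/11 ≈ 0.090909
y(q) = 2*q*(1/11 + q) (y(q) = (q + 1/11)*(q + q) = (1/11 + q)*(2*q) = 2*q*(1/11 + q))
p = -3425/11 (p = 5 + ((2/11)*1*(1 + 11*1))*(-145) = 5 + ((2/11)*1*(1 + 11))*(-145) = 5 + ((2/11)*1*12)*(-145) = 5 + (24/11)*(-145) = 5 - 3480/11 = -3425/11 ≈ -311.36)
(-40085 - 40034)/(p + (-9637 - H(147))) = (-40085 - 40034)/(-3425/11 + (-9637 - 1*0)) = -80119/(-3425/11 + (-9637 + 0)) = -80119/(-3425/11 - 9637) = -80119/(-109432/11) = -80119*(-11/109432) = 881309/109432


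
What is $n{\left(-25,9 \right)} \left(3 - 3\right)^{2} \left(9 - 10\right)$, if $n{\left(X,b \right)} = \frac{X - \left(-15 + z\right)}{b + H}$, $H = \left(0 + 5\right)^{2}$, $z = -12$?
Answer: $0$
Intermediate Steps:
$H = 25$ ($H = 5^{2} = 25$)
$n{\left(X,b \right)} = \frac{27 + X}{25 + b}$ ($n{\left(X,b \right)} = \frac{X + \left(15 - -12\right)}{b + 25} = \frac{X + \left(15 + 12\right)}{25 + b} = \frac{X + 27}{25 + b} = \frac{27 + X}{25 + b}$)
$n{\left(-25,9 \right)} \left(3 - 3\right)^{2} \left(9 - 10\right) = \frac{27 - 25}{25 + 9} \left(3 - 3\right)^{2} \left(9 - 10\right) = \frac{1}{34} \cdot 2 \cdot 0^{2} \left(-1\right) = \frac{1}{34} \cdot 2 \cdot 0 \left(-1\right) = \frac{1}{17} \cdot 0 = 0$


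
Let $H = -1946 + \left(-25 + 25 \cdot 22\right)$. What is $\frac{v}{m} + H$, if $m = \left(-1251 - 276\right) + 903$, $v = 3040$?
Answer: $- \frac{55609}{39} \approx -1425.9$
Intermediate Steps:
$m = -624$ ($m = -1527 + 903 = -624$)
$H = -1421$ ($H = -1946 + \left(-25 + 550\right) = -1946 + 525 = -1421$)
$\frac{v}{m} + H = \frac{3040}{-624} - 1421 = 3040 \left(- \frac{1}{624}\right) - 1421 = - \frac{190}{39} - 1421 = - \frac{55609}{39}$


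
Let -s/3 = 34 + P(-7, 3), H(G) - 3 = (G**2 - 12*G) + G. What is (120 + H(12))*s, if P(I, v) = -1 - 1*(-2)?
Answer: -14175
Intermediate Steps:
H(G) = 3 + G**2 - 11*G (H(G) = 3 + ((G**2 - 12*G) + G) = 3 + (G**2 - 11*G) = 3 + G**2 - 11*G)
P(I, v) = 1 (P(I, v) = -1 + 2 = 1)
s = -105 (s = -3*(34 + 1) = -3*35 = -105)
(120 + H(12))*s = (120 + (3 + 12**2 - 11*12))*(-105) = (120 + (3 + 144 - 132))*(-105) = (120 + 15)*(-105) = 135*(-105) = -14175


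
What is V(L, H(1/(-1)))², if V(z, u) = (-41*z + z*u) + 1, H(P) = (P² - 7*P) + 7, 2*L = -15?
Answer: 38416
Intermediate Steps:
L = -15/2 (L = (½)*(-15) = -15/2 ≈ -7.5000)
H(P) = 7 + P² - 7*P
V(z, u) = 1 - 41*z + u*z (V(z, u) = (-41*z + u*z) + 1 = 1 - 41*z + u*z)
V(L, H(1/(-1)))² = (1 - 41*(-15/2) + (7 + (1/(-1))² - 7/(-1))*(-15/2))² = (1 + 615/2 + (7 + (-1)² - 7*(-1))*(-15/2))² = (1 + 615/2 + (7 + 1 + 7)*(-15/2))² = (1 + 615/2 + 15*(-15/2))² = (1 + 615/2 - 225/2)² = 196² = 38416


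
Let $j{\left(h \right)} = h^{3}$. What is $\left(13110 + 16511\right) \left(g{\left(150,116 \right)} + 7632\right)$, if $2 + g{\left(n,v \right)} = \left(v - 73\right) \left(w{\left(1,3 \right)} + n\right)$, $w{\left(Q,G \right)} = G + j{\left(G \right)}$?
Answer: $455274770$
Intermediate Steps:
$w{\left(Q,G \right)} = G + G^{3}$
$g{\left(n,v \right)} = -2 + \left(-73 + v\right) \left(30 + n\right)$ ($g{\left(n,v \right)} = -2 + \left(v - 73\right) \left(\left(3 + 3^{3}\right) + n\right) = -2 + \left(-73 + v\right) \left(\left(3 + 27\right) + n\right) = -2 + \left(-73 + v\right) \left(30 + n\right)$)
$\left(13110 + 16511\right) \left(g{\left(150,116 \right)} + 7632\right) = \left(13110 + 16511\right) \left(\left(-2192 - 10950 + 30 \cdot 116 + 150 \cdot 116\right) + 7632\right) = 29621 \left(\left(-2192 - 10950 + 3480 + 17400\right) + 7632\right) = 29621 \left(7738 + 7632\right) = 29621 \cdot 15370 = 455274770$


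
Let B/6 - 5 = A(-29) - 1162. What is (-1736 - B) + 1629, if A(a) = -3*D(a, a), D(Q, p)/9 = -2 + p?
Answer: 1813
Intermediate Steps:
D(Q, p) = -18 + 9*p (D(Q, p) = 9*(-2 + p) = -18 + 9*p)
A(a) = 54 - 27*a (A(a) = -3*(-18 + 9*a) = 54 - 27*a)
B = -1920 (B = 30 + 6*((54 - 27*(-29)) - 1162) = 30 + 6*((54 + 783) - 1162) = 30 + 6*(837 - 1162) = 30 + 6*(-325) = 30 - 1950 = -1920)
(-1736 - B) + 1629 = (-1736 - 1*(-1920)) + 1629 = (-1736 + 1920) + 1629 = 184 + 1629 = 1813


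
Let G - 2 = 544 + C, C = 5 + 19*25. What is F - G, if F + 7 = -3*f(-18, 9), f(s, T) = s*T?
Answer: -547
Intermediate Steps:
f(s, T) = T*s
C = 480 (C = 5 + 475 = 480)
G = 1026 (G = 2 + (544 + 480) = 2 + 1024 = 1026)
F = 479 (F = -7 - 27*(-18) = -7 - 3*(-162) = -7 + 486 = 479)
F - G = 479 - 1*1026 = 479 - 1026 = -547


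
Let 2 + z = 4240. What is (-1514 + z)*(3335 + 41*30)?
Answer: 12435060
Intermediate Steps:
z = 4238 (z = -2 + 4240 = 4238)
(-1514 + z)*(3335 + 41*30) = (-1514 + 4238)*(3335 + 41*30) = 2724*(3335 + 1230) = 2724*4565 = 12435060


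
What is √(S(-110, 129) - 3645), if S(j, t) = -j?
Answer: I*√3535 ≈ 59.456*I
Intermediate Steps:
√(S(-110, 129) - 3645) = √(-1*(-110) - 3645) = √(110 - 3645) = √(-3535) = I*√3535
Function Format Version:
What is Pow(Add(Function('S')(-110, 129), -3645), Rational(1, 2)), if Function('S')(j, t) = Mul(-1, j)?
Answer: Mul(I, Pow(3535, Rational(1, 2))) ≈ Mul(59.456, I)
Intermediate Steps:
Pow(Add(Function('S')(-110, 129), -3645), Rational(1, 2)) = Pow(Add(Mul(-1, -110), -3645), Rational(1, 2)) = Pow(Add(110, -3645), Rational(1, 2)) = Pow(-3535, Rational(1, 2)) = Mul(I, Pow(3535, Rational(1, 2)))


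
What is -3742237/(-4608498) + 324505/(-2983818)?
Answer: 268629818816/381969980149 ≈ 0.70327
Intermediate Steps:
-3742237/(-4608498) + 324505/(-2983818) = -3742237*(-1/4608498) + 324505*(-1/2983818) = 3742237/4608498 - 324505/2983818 = 268629818816/381969980149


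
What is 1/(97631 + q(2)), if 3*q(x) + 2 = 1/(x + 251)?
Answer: 759/74101424 ≈ 1.0243e-5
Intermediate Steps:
q(x) = -⅔ + 1/(3*(251 + x)) (q(x) = -⅔ + 1/(3*(x + 251)) = -⅔ + 1/(3*(251 + x)))
1/(97631 + q(2)) = 1/(97631 + (-501 - 2*2)/(3*(251 + 2))) = 1/(97631 + (⅓)*(-501 - 4)/253) = 1/(97631 + (⅓)*(1/253)*(-505)) = 1/(97631 - 505/759) = 1/(74101424/759) = 759/74101424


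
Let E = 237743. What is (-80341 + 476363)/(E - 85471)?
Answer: 198011/76136 ≈ 2.6008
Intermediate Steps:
(-80341 + 476363)/(E - 85471) = (-80341 + 476363)/(237743 - 85471) = 396022/152272 = 396022*(1/152272) = 198011/76136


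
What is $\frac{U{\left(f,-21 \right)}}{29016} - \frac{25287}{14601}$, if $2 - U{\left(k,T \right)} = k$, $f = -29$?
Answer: $- \frac{7884677}{4555512} \approx -1.7308$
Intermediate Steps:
$U{\left(k,T \right)} = 2 - k$
$\frac{U{\left(f,-21 \right)}}{29016} - \frac{25287}{14601} = \frac{2 - -29}{29016} - \frac{25287}{14601} = \left(2 + 29\right) \frac{1}{29016} - \frac{8429}{4867} = 31 \cdot \frac{1}{29016} - \frac{8429}{4867} = \frac{1}{936} - \frac{8429}{4867} = - \frac{7884677}{4555512}$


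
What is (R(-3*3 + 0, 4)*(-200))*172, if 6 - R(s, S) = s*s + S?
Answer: 2717600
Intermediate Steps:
R(s, S) = 6 - S - s² (R(s, S) = 6 - (s*s + S) = 6 - (s² + S) = 6 - (S + s²) = 6 + (-S - s²) = 6 - S - s²)
(R(-3*3 + 0, 4)*(-200))*172 = ((6 - 1*4 - (-3*3 + 0)²)*(-200))*172 = ((6 - 4 - (-9 + 0)²)*(-200))*172 = ((6 - 4 - 1*(-9)²)*(-200))*172 = ((6 - 4 - 1*81)*(-200))*172 = ((6 - 4 - 81)*(-200))*172 = -79*(-200)*172 = 15800*172 = 2717600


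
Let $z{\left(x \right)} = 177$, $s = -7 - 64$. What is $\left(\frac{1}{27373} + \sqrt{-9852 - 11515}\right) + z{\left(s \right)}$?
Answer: $\frac{4845022}{27373} + i \sqrt{21367} \approx 177.0 + 146.17 i$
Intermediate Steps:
$s = -71$
$\left(\frac{1}{27373} + \sqrt{-9852 - 11515}\right) + z{\left(s \right)} = \left(\frac{1}{27373} + \sqrt{-9852 - 11515}\right) + 177 = \left(\frac{1}{27373} + \sqrt{-21367}\right) + 177 = \left(\frac{1}{27373} + i \sqrt{21367}\right) + 177 = \frac{4845022}{27373} + i \sqrt{21367}$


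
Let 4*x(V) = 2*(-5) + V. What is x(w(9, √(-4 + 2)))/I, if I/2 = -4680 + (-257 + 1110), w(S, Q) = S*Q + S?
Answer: 1/30616 - 9*I*√2/30616 ≈ 3.2663e-5 - 0.00041573*I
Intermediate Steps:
w(S, Q) = S + Q*S (w(S, Q) = Q*S + S = S + Q*S)
x(V) = -5/2 + V/4 (x(V) = (2*(-5) + V)/4 = (-10 + V)/4 = -5/2 + V/4)
I = -7654 (I = 2*(-4680 + (-257 + 1110)) = 2*(-4680 + 853) = 2*(-3827) = -7654)
x(w(9, √(-4 + 2)))/I = (-5/2 + (9*(1 + √(-4 + 2)))/4)/(-7654) = (-5/2 + (9*(1 + √(-2)))/4)*(-1/7654) = (-5/2 + (9*(1 + I*√2))/4)*(-1/7654) = (-5/2 + (9 + 9*I*√2)/4)*(-1/7654) = (-5/2 + (9/4 + 9*I*√2/4))*(-1/7654) = (-¼ + 9*I*√2/4)*(-1/7654) = 1/30616 - 9*I*√2/30616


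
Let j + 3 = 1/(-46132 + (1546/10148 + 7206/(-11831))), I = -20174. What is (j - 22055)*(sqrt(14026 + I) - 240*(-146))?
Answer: -2140467956289895146240/2769354167089 - 122172828555359312*I*sqrt(1537)/2769354167089 ≈ -7.7291e+8 - 1.7296e+6*I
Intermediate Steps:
j = -8308122531761/2769354167089 (j = -3 + 1/(-46132 + (1546/10148 + 7206/(-11831))) = -3 + 1/(-46132 + (1546*(1/10148) + 7206*(-1/11831))) = -3 + 1/(-46132 + (773/5074 - 7206/11831)) = -3 + 1/(-46132 - 27417881/60030494) = -3 + 1/(-2769354167089/60030494) = -3 - 60030494/2769354167089 = -8308122531761/2769354167089 ≈ -3.0000)
(j - 22055)*(sqrt(14026 + I) - 240*(-146)) = (-8308122531761/2769354167089 - 22055)*(sqrt(14026 - 20174) - 240*(-146)) = -61086414277679656*(sqrt(-6148) + 35040)/2769354167089 = -61086414277679656*(2*I*sqrt(1537) + 35040)/2769354167089 = -61086414277679656*(35040 + 2*I*sqrt(1537))/2769354167089 = -2140467956289895146240/2769354167089 - 122172828555359312*I*sqrt(1537)/2769354167089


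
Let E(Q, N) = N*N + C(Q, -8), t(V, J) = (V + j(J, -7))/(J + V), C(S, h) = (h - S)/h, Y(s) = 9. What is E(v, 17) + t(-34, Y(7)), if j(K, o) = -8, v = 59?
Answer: 59811/200 ≈ 299.06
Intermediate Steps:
C(S, h) = (h - S)/h
t(V, J) = (-8 + V)/(J + V) (t(V, J) = (V - 8)/(J + V) = (-8 + V)/(J + V))
E(Q, N) = 1 + N² + Q/8 (E(Q, N) = N*N + (-8 - Q)/(-8) = N² - (-8 - Q)/8 = N² + (1 + Q/8) = 1 + N² + Q/8)
E(v, 17) + t(-34, Y(7)) = (1 + 17² + (⅛)*59) + (-8 - 34)/(9 - 34) = (1 + 289 + 59/8) - 42/(-25) = 2379/8 - 1/25*(-42) = 2379/8 + 42/25 = 59811/200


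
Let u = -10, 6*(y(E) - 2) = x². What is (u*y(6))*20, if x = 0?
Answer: -400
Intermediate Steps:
y(E) = 2 (y(E) = 2 + (⅙)*0² = 2 + (⅙)*0 = 2 + 0 = 2)
(u*y(6))*20 = -10*2*20 = -20*20 = -400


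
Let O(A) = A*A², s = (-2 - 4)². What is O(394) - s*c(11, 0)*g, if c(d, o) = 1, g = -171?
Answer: 61169140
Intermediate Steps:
s = 36 (s = (-6)² = 36)
O(A) = A³
O(394) - s*c(11, 0)*g = 394³ - 36*1*(-171) = 61162984 - 36*(-171) = 61162984 - 1*(-6156) = 61162984 + 6156 = 61169140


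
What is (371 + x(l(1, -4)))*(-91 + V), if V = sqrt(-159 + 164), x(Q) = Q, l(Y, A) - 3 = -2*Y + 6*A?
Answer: -31668 + 348*sqrt(5) ≈ -30890.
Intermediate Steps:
l(Y, A) = 3 - 2*Y + 6*A (l(Y, A) = 3 + (-2*Y + 6*A) = 3 - 2*Y + 6*A)
V = sqrt(5) ≈ 2.2361
(371 + x(l(1, -4)))*(-91 + V) = (371 + (3 - 2*1 + 6*(-4)))*(-91 + sqrt(5)) = (371 + (3 - 2 - 24))*(-91 + sqrt(5)) = (371 - 23)*(-91 + sqrt(5)) = 348*(-91 + sqrt(5)) = -31668 + 348*sqrt(5)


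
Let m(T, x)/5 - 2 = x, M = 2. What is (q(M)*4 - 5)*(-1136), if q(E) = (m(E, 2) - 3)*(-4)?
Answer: 314672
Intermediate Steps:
m(T, x) = 10 + 5*x
q(E) = -68 (q(E) = ((10 + 5*2) - 3)*(-4) = ((10 + 10) - 3)*(-4) = (20 - 3)*(-4) = 17*(-4) = -68)
(q(M)*4 - 5)*(-1136) = (-68*4 - 5)*(-1136) = (-272 - 5)*(-1136) = -277*(-1136) = 314672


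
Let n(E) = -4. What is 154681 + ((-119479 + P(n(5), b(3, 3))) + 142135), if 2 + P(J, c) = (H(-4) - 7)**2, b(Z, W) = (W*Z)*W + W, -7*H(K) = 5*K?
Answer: 8690256/49 ≈ 1.7735e+5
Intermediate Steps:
H(K) = -5*K/7
b(Z, W) = W + Z*W**2 (b(Z, W) = Z*W**2 + W = W + Z*W**2)
P(J, c) = 743/49 (P(J, c) = -2 + (-5/7*(-4) - 7)**2 = -2 + (20/7 - 7)**2 = -2 + (-29/7)**2 = -2 + 841/49 = 743/49)
154681 + ((-119479 + P(n(5), b(3, 3))) + 142135) = 154681 + ((-119479 + 743/49) + 142135) = 154681 + (-5853728/49 + 142135) = 154681 + 1110887/49 = 8690256/49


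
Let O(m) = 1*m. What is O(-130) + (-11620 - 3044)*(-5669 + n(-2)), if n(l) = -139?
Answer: 85168382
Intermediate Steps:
O(m) = m
O(-130) + (-11620 - 3044)*(-5669 + n(-2)) = -130 + (-11620 - 3044)*(-5669 - 139) = -130 - 14664*(-5808) = -130 + 85168512 = 85168382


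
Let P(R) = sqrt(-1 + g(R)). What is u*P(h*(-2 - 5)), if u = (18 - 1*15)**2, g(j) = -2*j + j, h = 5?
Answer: 9*sqrt(34) ≈ 52.479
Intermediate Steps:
g(j) = -j (g(j) = -2*j + j = -j)
u = 9 (u = (18 - 15)**2 = 3**2 = 9)
P(R) = sqrt(-1 - R)
u*P(h*(-2 - 5)) = 9*sqrt(-1 - 5*(-2 - 5)) = 9*sqrt(-1 - 5*(-7)) = 9*sqrt(-1 - 1*(-35)) = 9*sqrt(-1 + 35) = 9*sqrt(34)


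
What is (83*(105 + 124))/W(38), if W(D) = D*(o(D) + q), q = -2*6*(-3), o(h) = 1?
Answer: 19007/1406 ≈ 13.518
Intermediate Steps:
q = 36 (q = -12*(-3) = 36)
W(D) = 37*D (W(D) = D*(1 + 36) = D*37 = 37*D)
(83*(105 + 124))/W(38) = (83*(105 + 124))/((37*38)) = (83*229)/1406 = 19007*(1/1406) = 19007/1406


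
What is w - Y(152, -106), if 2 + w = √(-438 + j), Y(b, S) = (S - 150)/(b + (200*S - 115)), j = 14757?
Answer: -42582/21163 + 3*√1591 ≈ 117.65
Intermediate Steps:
Y(b, S) = (-150 + S)/(-115 + b + 200*S) (Y(b, S) = (-150 + S)/(b + (-115 + 200*S)) = (-150 + S)/(-115 + b + 200*S))
w = -2 + 3*√1591 (w = -2 + √(-438 + 14757) = -2 + √14319 = -2 + 3*√1591 ≈ 117.66)
w - Y(152, -106) = (-2 + 3*√1591) - (-150 - 106)/(-115 + 152 + 200*(-106)) = (-2 + 3*√1591) - (-256)/(-115 + 152 - 21200) = (-2 + 3*√1591) - (-256)/(-21163) = (-2 + 3*√1591) - (-1)*(-256)/21163 = (-2 + 3*√1591) - 1*256/21163 = (-2 + 3*√1591) - 256/21163 = -42582/21163 + 3*√1591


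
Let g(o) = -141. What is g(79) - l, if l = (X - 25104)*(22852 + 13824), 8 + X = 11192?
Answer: 510529779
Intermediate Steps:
X = 11184 (X = -8 + 11192 = 11184)
l = -510529920 (l = (11184 - 25104)*(22852 + 13824) = -13920*36676 = -510529920)
g(79) - l = -141 - 1*(-510529920) = -141 + 510529920 = 510529779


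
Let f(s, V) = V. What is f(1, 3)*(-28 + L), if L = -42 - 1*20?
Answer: -270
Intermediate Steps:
L = -62 (L = -42 - 20 = -62)
f(1, 3)*(-28 + L) = 3*(-28 - 62) = 3*(-90) = -270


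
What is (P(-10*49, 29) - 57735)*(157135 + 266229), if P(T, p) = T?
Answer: -24650368900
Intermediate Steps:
(P(-10*49, 29) - 57735)*(157135 + 266229) = (-10*49 - 57735)*(157135 + 266229) = (-490 - 57735)*423364 = -58225*423364 = -24650368900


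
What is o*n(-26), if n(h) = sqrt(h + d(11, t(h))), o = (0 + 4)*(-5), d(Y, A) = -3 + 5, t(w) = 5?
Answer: -40*I*sqrt(6) ≈ -97.98*I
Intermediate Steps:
d(Y, A) = 2
o = -20 (o = 4*(-5) = -20)
n(h) = sqrt(2 + h) (n(h) = sqrt(h + 2) = sqrt(2 + h))
o*n(-26) = -20*sqrt(2 - 26) = -40*I*sqrt(6)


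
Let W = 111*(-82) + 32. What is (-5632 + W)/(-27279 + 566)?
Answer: 14702/26713 ≈ 0.55037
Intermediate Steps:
W = -9070 (W = -9102 + 32 = -9070)
(-5632 + W)/(-27279 + 566) = (-5632 - 9070)/(-27279 + 566) = -14702/(-26713) = -14702*(-1/26713) = 14702/26713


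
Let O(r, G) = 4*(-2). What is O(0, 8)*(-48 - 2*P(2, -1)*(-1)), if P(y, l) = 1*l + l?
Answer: 416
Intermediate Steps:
P(y, l) = 2*l (P(y, l) = l + l = 2*l)
O(r, G) = -8
O(0, 8)*(-48 - 2*P(2, -1)*(-1)) = -8*(-48 - 4*(-1)*(-1)) = -8*(-48 - 2*(-2)*(-1)) = -8*(-48 + 4*(-1)) = -8*(-48 - 4) = -8*(-52) = 416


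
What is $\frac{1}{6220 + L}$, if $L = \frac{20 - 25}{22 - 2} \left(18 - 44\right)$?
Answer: $\frac{2}{12453} \approx 0.0001606$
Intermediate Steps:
$L = \frac{13}{2}$ ($L = - \frac{5}{20} \left(-26\right) = \left(-5\right) \frac{1}{20} \left(-26\right) = \left(- \frac{1}{4}\right) \left(-26\right) = \frac{13}{2} \approx 6.5$)
$\frac{1}{6220 + L} = \frac{1}{6220 + \frac{13}{2}} = \frac{1}{\frac{12453}{2}} = \frac{2}{12453}$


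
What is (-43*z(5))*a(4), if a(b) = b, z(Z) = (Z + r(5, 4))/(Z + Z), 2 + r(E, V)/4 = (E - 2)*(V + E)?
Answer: -1806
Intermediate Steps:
r(E, V) = -8 + 4*(-2 + E)*(E + V) (r(E, V) = -8 + 4*((E - 2)*(V + E)) = -8 + 4*((-2 + E)*(E + V)) = -8 + 4*(-2 + E)*(E + V))
z(Z) = (100 + Z)/(2*Z) (z(Z) = (Z + (-8 - 8*5 - 8*4 + 4*5² + 4*5*4))/(Z + Z) = (Z + (-8 - 40 - 32 + 4*25 + 80))/((2*Z)) = (Z + (-8 - 40 - 32 + 100 + 80))*(1/(2*Z)) = (Z + 100)*(1/(2*Z)) = (100 + Z)*(1/(2*Z)) = (100 + Z)/(2*Z))
(-43*z(5))*a(4) = -43*(100 + 5)/(2*5)*4 = -43*105/(2*5)*4 = -43*21/2*4 = -903/2*4 = -1806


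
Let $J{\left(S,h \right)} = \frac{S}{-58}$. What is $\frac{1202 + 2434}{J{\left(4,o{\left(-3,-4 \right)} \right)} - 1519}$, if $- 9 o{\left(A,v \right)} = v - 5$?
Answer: $- \frac{105444}{44053} \approx -2.3936$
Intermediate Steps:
$o{\left(A,v \right)} = \frac{5}{9} - \frac{v}{9}$ ($o{\left(A,v \right)} = - \frac{v - 5}{9} = - \frac{-5 + v}{9} = \frac{5}{9} - \frac{v}{9}$)
$J{\left(S,h \right)} = - \frac{S}{58}$ ($J{\left(S,h \right)} = S \left(- \frac{1}{58}\right) = - \frac{S}{58}$)
$\frac{1202 + 2434}{J{\left(4,o{\left(-3,-4 \right)} \right)} - 1519} = \frac{1202 + 2434}{\left(- \frac{1}{58}\right) 4 - 1519} = \frac{3636}{- \frac{2}{29} - 1519} = \frac{3636}{- \frac{44053}{29}} = 3636 \left(- \frac{29}{44053}\right) = - \frac{105444}{44053}$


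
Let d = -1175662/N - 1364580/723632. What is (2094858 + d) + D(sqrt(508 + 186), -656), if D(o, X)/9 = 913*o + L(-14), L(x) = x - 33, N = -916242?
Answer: 24797431211452369/11839679124 + 8217*sqrt(694) ≈ 2.3109e+6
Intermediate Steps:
L(x) = -33 + x
d = -7134622571/11839679124 (d = -1175662/(-916242) - 1364580/723632 = -1175662*(-1/916242) - 1364580*1/723632 = 587831/458121 - 48735/25844 = -7134622571/11839679124 ≈ -0.60260)
D(o, X) = -423 + 8217*o (D(o, X) = 9*(913*o + (-33 - 14)) = 9*(913*o - 47) = 9*(-47 + 913*o) = -423 + 8217*o)
(2094858 + d) + D(sqrt(508 + 186), -656) = (2094858 - 7134622571/11839679124) + (-423 + 8217*sqrt(508 + 186)) = 24802439395721821/11839679124 + (-423 + 8217*sqrt(694)) = 24797431211452369/11839679124 + 8217*sqrt(694)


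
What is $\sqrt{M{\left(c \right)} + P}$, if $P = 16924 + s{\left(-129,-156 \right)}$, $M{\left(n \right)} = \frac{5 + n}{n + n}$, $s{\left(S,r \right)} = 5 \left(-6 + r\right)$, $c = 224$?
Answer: $\frac{\sqrt{50535107}}{56} \approx 126.94$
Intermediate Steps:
$s{\left(S,r \right)} = -30 + 5 r$
$M{\left(n \right)} = \frac{5 + n}{2 n}$
$P = 16114$ ($P = 16924 + \left(-30 + 5 \left(-156\right)\right) = 16924 - 810 = 16114$)
$\sqrt{M{\left(c \right)} + P} = \sqrt{\frac{5 + 224}{2 \cdot 224} + 16114} = \sqrt{\frac{1}{2} \cdot \frac{1}{224} \cdot 229 + 16114} = \sqrt{\frac{229}{448} + 16114} = \sqrt{\frac{7219301}{448}} = \frac{\sqrt{50535107}}{56}$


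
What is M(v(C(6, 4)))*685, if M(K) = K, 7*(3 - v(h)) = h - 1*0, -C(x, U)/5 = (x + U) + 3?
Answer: 58910/7 ≈ 8415.7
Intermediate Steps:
C(x, U) = -15 - 5*U - 5*x (C(x, U) = -5*((x + U) + 3) = -5*((U + x) + 3) = -5*(3 + U + x) = -15 - 5*U - 5*x)
v(h) = 3 - h/7 (v(h) = 3 - (h - 1*0)/7 = 3 - (h + 0)/7 = 3 - h/7)
M(v(C(6, 4)))*685 = (3 - (-15 - 5*4 - 5*6)/7)*685 = (3 - (-15 - 20 - 30)/7)*685 = (3 - ⅐*(-65))*685 = (3 + 65/7)*685 = (86/7)*685 = 58910/7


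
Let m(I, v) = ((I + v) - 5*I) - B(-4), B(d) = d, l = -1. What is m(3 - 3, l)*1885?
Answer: 5655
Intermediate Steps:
m(I, v) = 4 + v - 4*I (m(I, v) = ((I + v) - 5*I) - 1*(-4) = (v - 4*I) + 4 = 4 + v - 4*I)
m(3 - 3, l)*1885 = (4 - 1 - 4*(3 - 3))*1885 = (4 - 1 - 4*0)*1885 = (4 - 1 + 0)*1885 = 3*1885 = 5655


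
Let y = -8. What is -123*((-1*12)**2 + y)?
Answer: -16728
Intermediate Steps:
-123*((-1*12)**2 + y) = -123*((-1*12)**2 - 8) = -123*((-12)**2 - 8) = -123*(144 - 8) = -123*136 = -16728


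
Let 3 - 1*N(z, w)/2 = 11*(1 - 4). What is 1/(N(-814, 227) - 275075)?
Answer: -1/275003 ≈ -3.6363e-6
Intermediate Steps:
N(z, w) = 72 (N(z, w) = 6 - 22*(1 - 4) = 6 - 22*(-3) = 6 - 2*(-33) = 6 + 66 = 72)
1/(N(-814, 227) - 275075) = 1/(72 - 275075) = 1/(-275003) = -1/275003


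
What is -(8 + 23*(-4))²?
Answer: -7056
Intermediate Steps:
-(8 + 23*(-4))² = -(8 - 92)² = -1*(-84)² = -1*7056 = -7056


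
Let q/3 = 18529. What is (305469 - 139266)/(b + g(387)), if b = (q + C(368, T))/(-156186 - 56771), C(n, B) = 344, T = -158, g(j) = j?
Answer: 35394092271/82358428 ≈ 429.76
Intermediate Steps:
q = 55587 (q = 3*18529 = 55587)
b = -55931/212957 (b = (55587 + 344)/(-156186 - 56771) = 55931/(-212957) = 55931*(-1/212957) = -55931/212957 ≈ -0.26264)
(305469 - 139266)/(b + g(387)) = (305469 - 139266)/(-55931/212957 + 387) = 166203/(82358428/212957) = 166203*(212957/82358428) = 35394092271/82358428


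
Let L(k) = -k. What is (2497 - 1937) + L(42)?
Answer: 518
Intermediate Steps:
(2497 - 1937) + L(42) = (2497 - 1937) - 1*42 = 560 - 42 = 518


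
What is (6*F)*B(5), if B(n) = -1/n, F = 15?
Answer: -18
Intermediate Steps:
(6*F)*B(5) = (6*15)*(-1/5) = 90*(-1*⅕) = 90*(-⅕) = -18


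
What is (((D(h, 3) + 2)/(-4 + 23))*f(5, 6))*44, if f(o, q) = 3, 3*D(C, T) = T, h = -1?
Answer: 396/19 ≈ 20.842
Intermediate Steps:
D(C, T) = T/3
(((D(h, 3) + 2)/(-4 + 23))*f(5, 6))*44 = ((((1/3)*3 + 2)/(-4 + 23))*3)*44 = (((1 + 2)/19)*3)*44 = ((3*(1/19))*3)*44 = ((3/19)*3)*44 = (9/19)*44 = 396/19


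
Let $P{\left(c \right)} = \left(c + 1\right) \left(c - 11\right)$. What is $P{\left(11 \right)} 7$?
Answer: $0$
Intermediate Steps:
$P{\left(c \right)} = \left(1 + c\right) \left(-11 + c\right)$
$P{\left(11 \right)} 7 = \left(-11 + 11^{2} - 110\right) 7 = \left(-11 + 121 - 110\right) 7 = 0 \cdot 7 = 0$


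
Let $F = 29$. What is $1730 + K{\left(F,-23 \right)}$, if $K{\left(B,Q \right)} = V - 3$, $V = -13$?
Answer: $1714$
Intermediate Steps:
$K{\left(B,Q \right)} = -16$ ($K{\left(B,Q \right)} = -13 - 3 = -16$)
$1730 + K{\left(F,-23 \right)} = 1730 - 16 = 1714$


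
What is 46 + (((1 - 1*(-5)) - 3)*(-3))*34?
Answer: -260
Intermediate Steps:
46 + (((1 - 1*(-5)) - 3)*(-3))*34 = 46 + (((1 + 5) - 3)*(-3))*34 = 46 + ((6 - 3)*(-3))*34 = 46 + (3*(-3))*34 = 46 - 9*34 = 46 - 306 = -260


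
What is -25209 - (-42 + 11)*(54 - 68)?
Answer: -25643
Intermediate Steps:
-25209 - (-42 + 11)*(54 - 68) = -25209 - (-31)*(-14) = -25209 - 1*434 = -25209 - 434 = -25643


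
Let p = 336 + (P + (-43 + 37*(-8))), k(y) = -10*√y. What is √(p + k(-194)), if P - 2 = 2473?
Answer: √(2472 - 10*I*√194) ≈ 49.739 - 1.4002*I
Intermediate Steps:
P = 2475 (P = 2 + 2473 = 2475)
p = 2472 (p = 336 + (2475 + (-43 + 37*(-8))) = 336 + (2475 + (-43 - 296)) = 336 + (2475 - 339) = 336 + 2136 = 2472)
√(p + k(-194)) = √(2472 - 10*I*√194)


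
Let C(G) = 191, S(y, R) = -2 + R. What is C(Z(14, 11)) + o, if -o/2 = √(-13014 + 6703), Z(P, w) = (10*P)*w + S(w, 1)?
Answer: 191 - 2*I*√6311 ≈ 191.0 - 158.88*I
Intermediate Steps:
Z(P, w) = -1 + 10*P*w (Z(P, w) = (10*P)*w + (-2 + 1) = 10*P*w - 1 = -1 + 10*P*w)
o = -2*I*√6311 (o = -2*√(-13014 + 6703) = -2*I*√6311 ≈ -158.88*I)
C(Z(14, 11)) + o = 191 - 2*I*√6311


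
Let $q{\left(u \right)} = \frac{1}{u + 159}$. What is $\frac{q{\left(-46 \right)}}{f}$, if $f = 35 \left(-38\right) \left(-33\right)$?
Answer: $\frac{1}{4959570} \approx 2.0163 \cdot 10^{-7}$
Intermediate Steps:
$f = 43890$ ($f = \left(-1330\right) \left(-33\right) = 43890$)
$q{\left(u \right)} = \frac{1}{159 + u}$
$\frac{q{\left(-46 \right)}}{f} = \frac{1}{\left(159 - 46\right) 43890} = \frac{1}{113} \cdot \frac{1}{43890} = \frac{1}{4959570}$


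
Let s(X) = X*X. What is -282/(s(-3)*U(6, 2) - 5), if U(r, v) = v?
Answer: -282/13 ≈ -21.692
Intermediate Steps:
s(X) = X²
-282/(s(-3)*U(6, 2) - 5) = -282/((-3)²*2 - 5) = -282/(9*2 - 5) = -282/(18 - 5) = -282/13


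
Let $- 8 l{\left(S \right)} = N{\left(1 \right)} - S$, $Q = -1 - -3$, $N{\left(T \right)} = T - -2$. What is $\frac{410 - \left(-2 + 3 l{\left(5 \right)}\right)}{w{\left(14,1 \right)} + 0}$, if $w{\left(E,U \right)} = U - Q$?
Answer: $- \frac{1645}{4} \approx -411.25$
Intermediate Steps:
$N{\left(T \right)} = 2 + T$ ($N{\left(T \right)} = T + 2 = 2 + T$)
$Q = 2$ ($Q = -1 + 3 = 2$)
$l{\left(S \right)} = - \frac{3}{8} + \frac{S}{8}$ ($l{\left(S \right)} = - \frac{\left(2 + 1\right) - S}{8} = - \frac{3 - S}{8} = - \frac{3}{8} + \frac{S}{8}$)
$w{\left(E,U \right)} = -2 + U$ ($w{\left(E,U \right)} = U - 2 = -2 + U$)
$\frac{410 - \left(-2 + 3 l{\left(5 \right)}\right)}{w{\left(14,1 \right)} + 0} = \frac{410 + \left(2 - 3 \left(- \frac{3}{8} + \frac{1}{8} \cdot 5\right)\right)}{\left(-2 + 1\right) + 0} = \frac{410 + \left(2 - 3 \left(- \frac{3}{8} + \frac{5}{8}\right)\right)}{-1 + 0} = \frac{410 + \left(2 - \frac{3}{4}\right)}{-1} = \left(410 + \left(2 - \frac{3}{4}\right)\right) \left(-1\right) = \left(410 + \frac{5}{4}\right) \left(-1\right) = \frac{1645}{4} \left(-1\right) = - \frac{1645}{4}$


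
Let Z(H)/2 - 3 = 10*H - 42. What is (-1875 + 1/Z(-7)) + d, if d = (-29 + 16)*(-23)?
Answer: -343569/218 ≈ -1576.0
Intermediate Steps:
Z(H) = -78 + 20*H (Z(H) = 6 + 2*(10*H - 42) = 6 + 2*(-42 + 10*H) = 6 + (-84 + 20*H) = -78 + 20*H)
d = 299 (d = -13*(-23) = 299)
(-1875 + 1/Z(-7)) + d = (-1875 + 1/(-78 + 20*(-7))) + 299 = (-1875 + 1/(-78 - 140)) + 299 = (-1875 + 1/(-218)) + 299 = (-1875 - 1/218) + 299 = -408751/218 + 299 = -343569/218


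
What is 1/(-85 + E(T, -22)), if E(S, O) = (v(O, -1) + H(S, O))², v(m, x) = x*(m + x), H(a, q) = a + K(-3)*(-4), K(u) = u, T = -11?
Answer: 1/491 ≈ 0.0020367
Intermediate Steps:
H(a, q) = 12 + a (H(a, q) = a - 3*(-4) = a + 12 = 12 + a)
E(S, O) = (13 + S - O)² (E(S, O) = (-(O - 1) + (12 + S))² = (-(-1 + O) + (12 + S))² = ((1 - O) + (12 + S))² = (13 + S - O)²)
1/(-85 + E(T, -22)) = 1/(-85 + (13 - 11 - 1*(-22))²) = 1/(-85 + (13 - 11 + 22)²) = 1/(-85 + 24²) = 1/(-85 + 576) = 1/491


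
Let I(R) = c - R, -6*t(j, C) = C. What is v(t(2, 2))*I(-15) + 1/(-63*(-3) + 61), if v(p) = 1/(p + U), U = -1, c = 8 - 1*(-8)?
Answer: -11623/500 ≈ -23.246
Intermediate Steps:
t(j, C) = -C/6
c = 16 (c = 8 + 8 = 16)
I(R) = 16 - R
v(p) = 1/(-1 + p) (v(p) = 1/(p - 1) = 1/(-1 + p))
v(t(2, 2))*I(-15) + 1/(-63*(-3) + 61) = (16 - 1*(-15))/(-1 - ⅙*2) + 1/(-63*(-3) + 61) = (16 + 15)/(-1 - ⅓) + 1/(189 + 61) = 31/(-4/3) + 1/250 = -¾*31 + 1/250 = -93/4 + 1/250 = -11623/500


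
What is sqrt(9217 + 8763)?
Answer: 2*sqrt(4495) ≈ 134.09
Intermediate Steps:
sqrt(9217 + 8763) = sqrt(17980) = 2*sqrt(4495)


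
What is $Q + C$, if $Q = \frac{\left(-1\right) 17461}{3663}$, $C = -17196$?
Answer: $- \frac{63006409}{3663} \approx -17201.0$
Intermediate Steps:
$Q = - \frac{17461}{3663}$ ($Q = \left(-17461\right) \frac{1}{3663} = - \frac{17461}{3663} \approx -4.7669$)
$Q + C = - \frac{17461}{3663} - 17196 = - \frac{63006409}{3663}$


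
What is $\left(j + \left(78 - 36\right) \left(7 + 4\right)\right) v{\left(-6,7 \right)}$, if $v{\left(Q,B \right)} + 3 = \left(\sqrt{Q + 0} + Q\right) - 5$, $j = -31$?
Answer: $-6034 + 431 i \sqrt{6} \approx -6034.0 + 1055.7 i$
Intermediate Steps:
$v{\left(Q,B \right)} = -8 + Q + \sqrt{Q}$ ($v{\left(Q,B \right)} = -3 - \left(5 - Q - \sqrt{Q + 0}\right) = -3 - \left(5 - Q - \sqrt{Q}\right) = -3 + \left(-5 + Q + \sqrt{Q}\right) = -8 + Q + \sqrt{Q}$)
$\left(j + \left(78 - 36\right) \left(7 + 4\right)\right) v{\left(-6,7 \right)} = \left(-31 + \left(78 - 36\right) \left(7 + 4\right)\right) \left(-8 - 6 + \sqrt{-6}\right) = \left(-31 + 42 \cdot 11\right) \left(-8 - 6 + i \sqrt{6}\right) = \left(-31 + 462\right) \left(-14 + i \sqrt{6}\right) = 431 \left(-14 + i \sqrt{6}\right) = -6034 + 431 i \sqrt{6}$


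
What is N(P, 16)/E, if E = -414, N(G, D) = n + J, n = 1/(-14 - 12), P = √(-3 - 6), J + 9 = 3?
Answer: 157/10764 ≈ 0.014586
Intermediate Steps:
J = -6 (J = -9 + 3 = -6)
P = 3*I (P = √(-9) = 3*I ≈ 3.0*I)
n = -1/26 (n = 1/(-26) = -1/26 ≈ -0.038462)
N(G, D) = -157/26 (N(G, D) = -1/26 - 6 = -157/26)
N(P, 16)/E = -157/26/(-414) = -157/26*(-1/414) = 157/10764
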